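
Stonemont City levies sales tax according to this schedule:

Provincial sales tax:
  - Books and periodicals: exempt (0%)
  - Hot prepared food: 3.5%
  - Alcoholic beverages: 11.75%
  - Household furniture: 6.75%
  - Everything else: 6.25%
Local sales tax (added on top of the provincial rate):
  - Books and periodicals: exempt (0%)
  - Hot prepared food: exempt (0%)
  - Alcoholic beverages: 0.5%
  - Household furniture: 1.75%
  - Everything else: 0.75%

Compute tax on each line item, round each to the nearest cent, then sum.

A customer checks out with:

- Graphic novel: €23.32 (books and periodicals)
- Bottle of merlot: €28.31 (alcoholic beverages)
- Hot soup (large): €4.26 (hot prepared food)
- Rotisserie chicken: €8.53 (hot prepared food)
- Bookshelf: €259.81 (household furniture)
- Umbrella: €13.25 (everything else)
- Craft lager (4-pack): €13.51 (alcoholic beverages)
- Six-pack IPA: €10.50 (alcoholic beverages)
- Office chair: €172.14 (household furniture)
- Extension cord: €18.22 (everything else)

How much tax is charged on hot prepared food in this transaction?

€0.45

Hot soup (large) €4.26: hot prepared food → 3.5% + 0% local = 3.5% → €0.15
Rotisserie chicken €8.53: hot prepared food → 3.5% + 0% local = 3.5% → €0.30
Tax on hot prepared food = €0.15 + €0.30 = €0.45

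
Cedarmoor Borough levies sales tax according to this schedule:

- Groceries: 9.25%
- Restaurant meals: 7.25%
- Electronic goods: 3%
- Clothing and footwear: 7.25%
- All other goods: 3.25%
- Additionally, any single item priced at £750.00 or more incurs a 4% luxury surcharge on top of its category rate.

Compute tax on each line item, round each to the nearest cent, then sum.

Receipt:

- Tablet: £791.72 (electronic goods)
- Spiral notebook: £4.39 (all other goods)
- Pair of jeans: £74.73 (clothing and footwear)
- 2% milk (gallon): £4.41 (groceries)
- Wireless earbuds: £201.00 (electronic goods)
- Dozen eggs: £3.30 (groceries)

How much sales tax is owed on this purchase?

£67.73

Tablet £791.72: electronic goods → 3% + 4% surcharge = 7% → £55.42
Spiral notebook £4.39: all other goods → 3.25% → £0.14
Pair of jeans £74.73: clothing and footwear → 7.25% → £5.42
2% milk (gallon) £4.41: groceries → 9.25% → £0.41
Wireless earbuds £201.00: electronic goods → 3% → £6.03
Dozen eggs £3.30: groceries → 9.25% → £0.31
Total tax = £55.42 + £0.14 + £5.42 + £0.41 + £6.03 + £0.31 = £67.73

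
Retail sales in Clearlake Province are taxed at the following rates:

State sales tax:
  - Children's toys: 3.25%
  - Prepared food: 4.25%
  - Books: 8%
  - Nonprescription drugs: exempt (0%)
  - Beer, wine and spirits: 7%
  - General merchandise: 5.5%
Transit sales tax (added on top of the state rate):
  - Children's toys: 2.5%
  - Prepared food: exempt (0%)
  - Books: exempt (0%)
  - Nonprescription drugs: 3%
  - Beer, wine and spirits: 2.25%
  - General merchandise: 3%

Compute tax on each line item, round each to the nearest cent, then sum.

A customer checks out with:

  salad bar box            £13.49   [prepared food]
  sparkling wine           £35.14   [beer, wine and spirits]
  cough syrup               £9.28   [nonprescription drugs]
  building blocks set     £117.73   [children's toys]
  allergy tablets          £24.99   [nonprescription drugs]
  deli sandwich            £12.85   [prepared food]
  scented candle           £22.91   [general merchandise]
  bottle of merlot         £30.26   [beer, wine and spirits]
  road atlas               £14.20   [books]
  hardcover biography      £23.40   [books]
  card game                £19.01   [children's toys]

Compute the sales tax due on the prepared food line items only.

Salad bar box £13.49: prepared food → 4.25% + 0% transit = 4.25% → £0.57
Deli sandwich £12.85: prepared food → 4.25% + 0% transit = 4.25% → £0.55
Tax on prepared food = £0.57 + £0.55 = £1.12

£1.12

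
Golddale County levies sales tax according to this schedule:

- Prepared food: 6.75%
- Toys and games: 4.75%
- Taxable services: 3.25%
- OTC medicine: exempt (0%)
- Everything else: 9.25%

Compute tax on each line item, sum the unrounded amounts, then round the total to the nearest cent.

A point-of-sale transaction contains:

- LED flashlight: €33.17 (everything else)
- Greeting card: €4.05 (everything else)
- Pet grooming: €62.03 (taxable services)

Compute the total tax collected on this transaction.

€5.46

LED flashlight €33.17: everything else → 9.25% → €3.068225
Greeting card €4.05: everything else → 9.25% → €0.374625
Pet grooming €62.03: taxable services → 3.25% → €2.015975
Unrounded tax sum = €5.458825 → €5.46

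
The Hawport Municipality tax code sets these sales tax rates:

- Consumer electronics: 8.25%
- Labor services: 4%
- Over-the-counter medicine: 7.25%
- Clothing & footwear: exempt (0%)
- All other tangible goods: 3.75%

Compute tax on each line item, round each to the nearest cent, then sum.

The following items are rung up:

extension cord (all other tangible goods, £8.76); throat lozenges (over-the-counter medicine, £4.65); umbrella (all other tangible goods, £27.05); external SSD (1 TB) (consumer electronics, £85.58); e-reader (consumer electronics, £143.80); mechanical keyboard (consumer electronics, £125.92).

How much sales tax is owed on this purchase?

Extension cord £8.76: all other tangible goods → 3.75% → £0.33
Throat lozenges £4.65: over-the-counter medicine → 7.25% → £0.34
Umbrella £27.05: all other tangible goods → 3.75% → £1.01
External SSD (1 TB) £85.58: consumer electronics → 8.25% → £7.06
E-reader £143.80: consumer electronics → 8.25% → £11.86
Mechanical keyboard £125.92: consumer electronics → 8.25% → £10.39
Total tax = £0.33 + £0.34 + £1.01 + £7.06 + £11.86 + £10.39 = £30.99

£30.99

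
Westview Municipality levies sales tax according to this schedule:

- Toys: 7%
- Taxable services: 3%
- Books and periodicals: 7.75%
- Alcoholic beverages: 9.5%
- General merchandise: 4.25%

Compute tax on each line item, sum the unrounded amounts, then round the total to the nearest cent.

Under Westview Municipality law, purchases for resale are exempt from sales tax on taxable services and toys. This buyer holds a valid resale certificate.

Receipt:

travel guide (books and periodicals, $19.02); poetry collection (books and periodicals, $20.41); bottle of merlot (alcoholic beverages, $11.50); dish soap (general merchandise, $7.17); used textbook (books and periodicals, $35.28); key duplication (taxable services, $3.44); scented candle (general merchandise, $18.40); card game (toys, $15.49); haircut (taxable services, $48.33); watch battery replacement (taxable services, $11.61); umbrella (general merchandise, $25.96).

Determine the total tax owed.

$9.07

Travel guide $19.02: books and periodicals → 7.75% → $1.47405
Poetry collection $20.41: books and periodicals → 7.75% → $1.581775
Bottle of merlot $11.50: alcoholic beverages → 9.5% → $1.0925
Dish soap $7.17: general merchandise → 4.25% → $0.304725
Used textbook $35.28: books and periodicals → 7.75% → $2.7342
Key duplication $3.44: taxable services, buyer-exempt → 0% → $0.00
Scented candle $18.40: general merchandise → 4.25% → $0.782
Card game $15.49: toys, buyer-exempt → 0% → $0.00
Haircut $48.33: taxable services, buyer-exempt → 0% → $0.00
Watch battery replacement $11.61: taxable services, buyer-exempt → 0% → $0.00
Umbrella $25.96: general merchandise → 4.25% → $1.1033
Unrounded tax sum = $9.07255 → $9.07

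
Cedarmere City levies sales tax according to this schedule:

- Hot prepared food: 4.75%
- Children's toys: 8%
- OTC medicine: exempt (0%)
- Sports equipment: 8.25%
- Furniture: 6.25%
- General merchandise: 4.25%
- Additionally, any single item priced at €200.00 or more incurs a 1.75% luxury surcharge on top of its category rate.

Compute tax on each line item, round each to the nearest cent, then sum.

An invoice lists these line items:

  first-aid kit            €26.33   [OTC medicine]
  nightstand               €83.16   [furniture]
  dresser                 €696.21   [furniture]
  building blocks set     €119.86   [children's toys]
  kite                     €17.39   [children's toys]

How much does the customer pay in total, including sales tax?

First-aid kit €26.33: OTC medicine → 0% → €0.00
Nightstand €83.16: furniture → 6.25% → €5.20
Dresser €696.21: furniture → 6.25% + 1.75% surcharge = 8% → €55.70
Building blocks set €119.86: children's toys → 8% → €9.59
Kite €17.39: children's toys → 8% → €1.39
Subtotal = €942.95; tax = €71.88; total due = €1014.83

€1014.83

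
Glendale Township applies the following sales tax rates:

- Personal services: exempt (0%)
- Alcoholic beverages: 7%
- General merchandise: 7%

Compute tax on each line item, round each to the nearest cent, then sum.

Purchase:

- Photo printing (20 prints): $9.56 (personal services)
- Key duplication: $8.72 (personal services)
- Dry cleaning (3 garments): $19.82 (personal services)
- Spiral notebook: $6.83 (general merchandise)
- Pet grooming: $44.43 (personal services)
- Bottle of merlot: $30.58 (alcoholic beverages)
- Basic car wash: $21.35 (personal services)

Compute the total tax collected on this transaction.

Photo printing (20 prints) $9.56: personal services → 0% → $0.00
Key duplication $8.72: personal services → 0% → $0.00
Dry cleaning (3 garments) $19.82: personal services → 0% → $0.00
Spiral notebook $6.83: general merchandise → 7% → $0.48
Pet grooming $44.43: personal services → 0% → $0.00
Bottle of merlot $30.58: alcoholic beverages → 7% → $2.14
Basic car wash $21.35: personal services → 0% → $0.00
Total tax = $0.48 + $2.14 = $2.62

$2.62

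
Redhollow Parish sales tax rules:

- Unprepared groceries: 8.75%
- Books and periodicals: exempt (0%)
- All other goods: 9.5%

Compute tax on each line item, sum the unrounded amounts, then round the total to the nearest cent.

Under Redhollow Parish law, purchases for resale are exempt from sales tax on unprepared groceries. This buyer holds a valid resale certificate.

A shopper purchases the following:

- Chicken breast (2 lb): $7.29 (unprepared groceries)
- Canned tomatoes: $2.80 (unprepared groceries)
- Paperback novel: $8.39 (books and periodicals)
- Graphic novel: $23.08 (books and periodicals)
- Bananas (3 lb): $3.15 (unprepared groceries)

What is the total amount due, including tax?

$44.71

Chicken breast (2 lb) $7.29: unprepared groceries, buyer-exempt → 0% → $0.00
Canned tomatoes $2.80: unprepared groceries, buyer-exempt → 0% → $0.00
Paperback novel $8.39: books and periodicals → 0% → $0.00
Graphic novel $23.08: books and periodicals → 0% → $0.00
Bananas (3 lb) $3.15: unprepared groceries, buyer-exempt → 0% → $0.00
Subtotal = $44.71; unrounded tax = $0.00 → $0.00; total due = $44.71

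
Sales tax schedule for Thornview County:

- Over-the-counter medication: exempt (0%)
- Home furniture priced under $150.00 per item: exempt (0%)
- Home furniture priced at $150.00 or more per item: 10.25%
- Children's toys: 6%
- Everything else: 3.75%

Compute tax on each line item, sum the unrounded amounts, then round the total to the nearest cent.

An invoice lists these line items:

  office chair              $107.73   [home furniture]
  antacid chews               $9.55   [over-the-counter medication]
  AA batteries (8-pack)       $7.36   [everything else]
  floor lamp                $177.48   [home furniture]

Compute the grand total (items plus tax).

$320.59

Office chair $107.73: home furniture, under $150.00 → 0% → $0.00
Antacid chews $9.55: over-the-counter medication → 0% → $0.00
AA batteries (8-pack) $7.36: everything else → 3.75% → $0.276
Floor lamp $177.48: home furniture, $150.00 or more → 10.25% → $18.1917
Subtotal = $302.12; unrounded tax = $18.4677 → $18.47; total due = $320.59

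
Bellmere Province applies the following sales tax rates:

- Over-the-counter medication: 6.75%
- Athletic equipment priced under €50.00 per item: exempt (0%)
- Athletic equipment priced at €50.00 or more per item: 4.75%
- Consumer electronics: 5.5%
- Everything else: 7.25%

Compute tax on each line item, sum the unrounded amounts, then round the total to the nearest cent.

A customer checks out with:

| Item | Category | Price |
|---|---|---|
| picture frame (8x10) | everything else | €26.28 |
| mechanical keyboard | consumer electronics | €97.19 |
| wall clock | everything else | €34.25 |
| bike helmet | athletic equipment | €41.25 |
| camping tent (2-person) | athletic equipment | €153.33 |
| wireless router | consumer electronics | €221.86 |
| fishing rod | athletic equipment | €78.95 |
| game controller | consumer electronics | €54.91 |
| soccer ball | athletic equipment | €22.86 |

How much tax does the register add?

€35.99

Picture frame (8x10) €26.28: everything else → 7.25% → €1.9053
Mechanical keyboard €97.19: consumer electronics → 5.5% → €5.34545
Wall clock €34.25: everything else → 7.25% → €2.483125
Bike helmet €41.25: athletic equipment, under €50.00 → 0% → €0.00
Camping tent (2-person) €153.33: athletic equipment, €50.00 or more → 4.75% → €7.283175
Wireless router €221.86: consumer electronics → 5.5% → €12.2023
Fishing rod €78.95: athletic equipment, €50.00 or more → 4.75% → €3.750125
Game controller €54.91: consumer electronics → 5.5% → €3.02005
Soccer ball €22.86: athletic equipment, under €50.00 → 0% → €0.00
Unrounded tax sum = €35.989525 → €35.99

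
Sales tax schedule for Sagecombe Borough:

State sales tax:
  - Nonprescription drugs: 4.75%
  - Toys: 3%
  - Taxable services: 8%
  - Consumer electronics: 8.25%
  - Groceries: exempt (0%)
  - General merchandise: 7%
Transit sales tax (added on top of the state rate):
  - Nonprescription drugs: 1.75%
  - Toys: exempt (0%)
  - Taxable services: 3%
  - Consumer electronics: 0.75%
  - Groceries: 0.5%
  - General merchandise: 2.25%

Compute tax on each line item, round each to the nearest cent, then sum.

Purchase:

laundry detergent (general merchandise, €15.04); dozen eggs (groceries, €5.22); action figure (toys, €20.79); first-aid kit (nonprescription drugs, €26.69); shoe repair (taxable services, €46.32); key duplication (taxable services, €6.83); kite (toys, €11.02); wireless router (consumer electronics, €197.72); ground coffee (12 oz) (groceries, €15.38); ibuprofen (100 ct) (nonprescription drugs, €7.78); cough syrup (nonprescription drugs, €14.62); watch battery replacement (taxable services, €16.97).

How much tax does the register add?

Laundry detergent €15.04: general merchandise → 7% + 2.25% transit = 9.25% → €1.39
Dozen eggs €5.22: groceries → 0% + 0.5% transit = 0.5% → €0.03
Action figure €20.79: toys → 3% + 0% transit = 3% → €0.62
First-aid kit €26.69: nonprescription drugs → 4.75% + 1.75% transit = 6.5% → €1.73
Shoe repair €46.32: taxable services → 8% + 3% transit = 11% → €5.10
Key duplication €6.83: taxable services → 8% + 3% transit = 11% → €0.75
Kite €11.02: toys → 3% + 0% transit = 3% → €0.33
Wireless router €197.72: consumer electronics → 8.25% + 0.75% transit = 9% → €17.79
Ground coffee (12 oz) €15.38: groceries → 0% + 0.5% transit = 0.5% → €0.08
Ibuprofen (100 ct) €7.78: nonprescription drugs → 4.75% + 1.75% transit = 6.5% → €0.51
Cough syrup €14.62: nonprescription drugs → 4.75% + 1.75% transit = 6.5% → €0.95
Watch battery replacement €16.97: taxable services → 8% + 3% transit = 11% → €1.87
Total tax = €1.39 + €0.03 + €0.62 + €1.73 + €5.10 + €0.75 + €0.33 + €17.79 + €0.08 + €0.51 + €0.95 + €1.87 = €31.15

€31.15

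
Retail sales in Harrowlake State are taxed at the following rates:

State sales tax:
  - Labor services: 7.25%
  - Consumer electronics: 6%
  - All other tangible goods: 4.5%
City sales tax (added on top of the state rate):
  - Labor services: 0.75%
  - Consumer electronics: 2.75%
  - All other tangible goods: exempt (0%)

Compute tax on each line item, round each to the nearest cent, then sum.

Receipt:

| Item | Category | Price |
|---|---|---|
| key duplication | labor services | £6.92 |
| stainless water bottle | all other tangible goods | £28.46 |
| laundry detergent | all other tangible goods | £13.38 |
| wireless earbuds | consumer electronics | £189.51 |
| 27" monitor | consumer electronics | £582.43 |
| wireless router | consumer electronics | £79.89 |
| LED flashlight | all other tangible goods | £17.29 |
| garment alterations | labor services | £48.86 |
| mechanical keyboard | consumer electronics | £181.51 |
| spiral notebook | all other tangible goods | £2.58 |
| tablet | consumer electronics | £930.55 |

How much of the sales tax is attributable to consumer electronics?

£171.83

Wireless earbuds £189.51: consumer electronics → 6% + 2.75% city = 8.75% → £16.58
27" monitor £582.43: consumer electronics → 6% + 2.75% city = 8.75% → £50.96
Wireless router £79.89: consumer electronics → 6% + 2.75% city = 8.75% → £6.99
Mechanical keyboard £181.51: consumer electronics → 6% + 2.75% city = 8.75% → £15.88
Tablet £930.55: consumer electronics → 6% + 2.75% city = 8.75% → £81.42
Tax on consumer electronics = £16.58 + £50.96 + £6.99 + £15.88 + £81.42 = £171.83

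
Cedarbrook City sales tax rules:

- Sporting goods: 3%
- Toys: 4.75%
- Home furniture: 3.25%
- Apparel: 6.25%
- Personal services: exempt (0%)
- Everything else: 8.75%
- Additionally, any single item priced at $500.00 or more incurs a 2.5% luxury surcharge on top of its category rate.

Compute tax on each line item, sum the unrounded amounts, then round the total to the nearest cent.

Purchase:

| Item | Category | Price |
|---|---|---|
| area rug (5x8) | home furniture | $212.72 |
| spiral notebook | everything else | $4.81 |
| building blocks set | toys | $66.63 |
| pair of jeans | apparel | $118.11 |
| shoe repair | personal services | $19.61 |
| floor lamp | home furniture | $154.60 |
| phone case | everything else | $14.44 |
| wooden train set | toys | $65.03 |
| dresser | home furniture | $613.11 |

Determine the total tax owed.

$62.51

Area rug (5x8) $212.72: home furniture → 3.25% → $6.9134
Spiral notebook $4.81: everything else → 8.75% → $0.420875
Building blocks set $66.63: toys → 4.75% → $3.164925
Pair of jeans $118.11: apparel → 6.25% → $7.381875
Shoe repair $19.61: personal services → 0% → $0.00
Floor lamp $154.60: home furniture → 3.25% → $5.0245
Phone case $14.44: everything else → 8.75% → $1.2635
Wooden train set $65.03: toys → 4.75% → $3.088925
Dresser $613.11: home furniture → 3.25% + 2.5% surcharge = 5.75% → $35.253825
Unrounded tax sum = $62.511825 → $62.51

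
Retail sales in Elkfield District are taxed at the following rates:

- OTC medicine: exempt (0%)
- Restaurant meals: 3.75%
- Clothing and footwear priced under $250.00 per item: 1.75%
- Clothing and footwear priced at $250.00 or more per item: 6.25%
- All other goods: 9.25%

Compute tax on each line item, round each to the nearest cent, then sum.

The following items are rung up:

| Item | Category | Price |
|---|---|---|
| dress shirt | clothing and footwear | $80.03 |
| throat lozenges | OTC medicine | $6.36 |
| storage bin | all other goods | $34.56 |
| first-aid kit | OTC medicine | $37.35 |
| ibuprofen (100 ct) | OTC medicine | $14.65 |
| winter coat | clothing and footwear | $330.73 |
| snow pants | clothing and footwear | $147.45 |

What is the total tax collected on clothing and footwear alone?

Dress shirt $80.03: clothing and footwear, under $250.00 → 1.75% → $1.40
Winter coat $330.73: clothing and footwear, $250.00 or more → 6.25% → $20.67
Snow pants $147.45: clothing and footwear, under $250.00 → 1.75% → $2.58
Tax on clothing and footwear = $1.40 + $20.67 + $2.58 = $24.65

$24.65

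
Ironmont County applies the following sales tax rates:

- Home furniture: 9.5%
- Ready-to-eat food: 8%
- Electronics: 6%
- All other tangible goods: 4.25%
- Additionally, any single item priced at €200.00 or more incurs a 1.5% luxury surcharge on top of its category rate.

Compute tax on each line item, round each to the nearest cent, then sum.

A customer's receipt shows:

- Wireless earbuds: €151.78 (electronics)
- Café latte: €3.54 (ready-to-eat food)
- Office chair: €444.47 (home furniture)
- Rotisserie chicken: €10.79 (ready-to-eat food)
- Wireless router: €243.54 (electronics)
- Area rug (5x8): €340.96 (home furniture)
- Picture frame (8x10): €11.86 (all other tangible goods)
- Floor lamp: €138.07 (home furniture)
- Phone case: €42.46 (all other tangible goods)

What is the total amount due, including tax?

Wireless earbuds €151.78: electronics → 6% → €9.11
Café latte €3.54: ready-to-eat food → 8% → €0.28
Office chair €444.47: home furniture → 9.5% + 1.5% surcharge = 11% → €48.89
Rotisserie chicken €10.79: ready-to-eat food → 8% → €0.86
Wireless router €243.54: electronics → 6% + 1.5% surcharge = 7.5% → €18.27
Area rug (5x8) €340.96: home furniture → 9.5% + 1.5% surcharge = 11% → €37.51
Picture frame (8x10) €11.86: all other tangible goods → 4.25% → €0.50
Floor lamp €138.07: home furniture → 9.5% → €13.12
Phone case €42.46: all other tangible goods → 4.25% → €1.80
Subtotal = €1387.47; tax = €130.34; total due = €1517.81

€1517.81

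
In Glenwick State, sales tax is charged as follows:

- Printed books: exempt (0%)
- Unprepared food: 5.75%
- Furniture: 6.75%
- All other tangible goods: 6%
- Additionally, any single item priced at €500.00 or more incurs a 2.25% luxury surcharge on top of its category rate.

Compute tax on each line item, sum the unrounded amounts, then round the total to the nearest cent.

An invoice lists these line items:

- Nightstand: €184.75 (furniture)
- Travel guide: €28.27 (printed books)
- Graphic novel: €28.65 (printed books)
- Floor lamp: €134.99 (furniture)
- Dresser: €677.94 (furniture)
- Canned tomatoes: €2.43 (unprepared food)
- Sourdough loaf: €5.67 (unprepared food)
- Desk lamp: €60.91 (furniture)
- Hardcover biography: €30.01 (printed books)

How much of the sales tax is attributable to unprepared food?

Canned tomatoes €2.43: unprepared food → 5.75% → €0.139725
Sourdough loaf €5.67: unprepared food → 5.75% → €0.326025
Tax on unprepared food: unrounded sum = €0.46575 → €0.47

€0.47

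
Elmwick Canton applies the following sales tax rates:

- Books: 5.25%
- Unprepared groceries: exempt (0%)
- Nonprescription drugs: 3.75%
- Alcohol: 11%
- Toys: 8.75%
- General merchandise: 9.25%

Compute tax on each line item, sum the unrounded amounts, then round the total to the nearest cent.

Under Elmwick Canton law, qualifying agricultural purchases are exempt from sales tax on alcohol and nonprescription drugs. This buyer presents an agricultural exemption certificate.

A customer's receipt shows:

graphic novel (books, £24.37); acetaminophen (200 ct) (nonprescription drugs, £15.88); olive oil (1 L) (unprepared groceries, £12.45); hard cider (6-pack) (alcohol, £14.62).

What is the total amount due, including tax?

Graphic novel £24.37: books → 5.25% → £1.279425
Acetaminophen (200 ct) £15.88: nonprescription drugs, buyer-exempt → 0% → £0.00
Olive oil (1 L) £12.45: unprepared groceries → 0% → £0.00
Hard cider (6-pack) £14.62: alcohol, buyer-exempt → 0% → £0.00
Subtotal = £67.32; unrounded tax = £1.279425 → £1.28; total due = £68.60

£68.60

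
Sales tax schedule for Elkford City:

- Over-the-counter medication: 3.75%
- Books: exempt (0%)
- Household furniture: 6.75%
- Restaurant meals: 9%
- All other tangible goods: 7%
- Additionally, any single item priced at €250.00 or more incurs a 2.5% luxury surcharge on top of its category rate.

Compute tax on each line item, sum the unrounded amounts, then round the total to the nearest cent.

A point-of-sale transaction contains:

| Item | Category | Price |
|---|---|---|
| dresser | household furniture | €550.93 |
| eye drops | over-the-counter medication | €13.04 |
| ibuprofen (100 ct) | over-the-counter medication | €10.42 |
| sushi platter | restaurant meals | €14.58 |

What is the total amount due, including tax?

Dresser €550.93: household furniture → 6.75% + 2.5% surcharge = 9.25% → €50.961025
Eye drops €13.04: over-the-counter medication → 3.75% → €0.489
Ibuprofen (100 ct) €10.42: over-the-counter medication → 3.75% → €0.39075
Sushi platter €14.58: restaurant meals → 9% → €1.3122
Subtotal = €588.97; unrounded tax = €53.152975 → €53.15; total due = €642.12

€642.12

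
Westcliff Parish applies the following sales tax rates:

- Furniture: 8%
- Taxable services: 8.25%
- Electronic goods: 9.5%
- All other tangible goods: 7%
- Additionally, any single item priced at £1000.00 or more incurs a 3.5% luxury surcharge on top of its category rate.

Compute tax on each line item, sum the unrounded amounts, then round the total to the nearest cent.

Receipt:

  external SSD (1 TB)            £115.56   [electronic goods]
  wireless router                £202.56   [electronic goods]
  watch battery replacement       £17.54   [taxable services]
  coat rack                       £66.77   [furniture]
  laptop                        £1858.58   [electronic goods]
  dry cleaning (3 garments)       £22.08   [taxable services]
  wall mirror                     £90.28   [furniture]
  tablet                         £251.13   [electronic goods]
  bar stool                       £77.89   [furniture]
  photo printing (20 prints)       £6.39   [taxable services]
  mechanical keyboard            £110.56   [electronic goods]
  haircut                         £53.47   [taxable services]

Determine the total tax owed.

External SSD (1 TB) £115.56: electronic goods → 9.5% → £10.9782
Wireless router £202.56: electronic goods → 9.5% → £19.2432
Watch battery replacement £17.54: taxable services → 8.25% → £1.44705
Coat rack £66.77: furniture → 8% → £5.3416
Laptop £1858.58: electronic goods → 9.5% + 3.5% surcharge = 13% → £241.6154
Dry cleaning (3 garments) £22.08: taxable services → 8.25% → £1.8216
Wall mirror £90.28: furniture → 8% → £7.2224
Tablet £251.13: electronic goods → 9.5% → £23.85735
Bar stool £77.89: furniture → 8% → £6.2312
Photo printing (20 prints) £6.39: taxable services → 8.25% → £0.527175
Mechanical keyboard £110.56: electronic goods → 9.5% → £10.5032
Haircut £53.47: taxable services → 8.25% → £4.411275
Unrounded tax sum = £333.19965 → £333.20

£333.20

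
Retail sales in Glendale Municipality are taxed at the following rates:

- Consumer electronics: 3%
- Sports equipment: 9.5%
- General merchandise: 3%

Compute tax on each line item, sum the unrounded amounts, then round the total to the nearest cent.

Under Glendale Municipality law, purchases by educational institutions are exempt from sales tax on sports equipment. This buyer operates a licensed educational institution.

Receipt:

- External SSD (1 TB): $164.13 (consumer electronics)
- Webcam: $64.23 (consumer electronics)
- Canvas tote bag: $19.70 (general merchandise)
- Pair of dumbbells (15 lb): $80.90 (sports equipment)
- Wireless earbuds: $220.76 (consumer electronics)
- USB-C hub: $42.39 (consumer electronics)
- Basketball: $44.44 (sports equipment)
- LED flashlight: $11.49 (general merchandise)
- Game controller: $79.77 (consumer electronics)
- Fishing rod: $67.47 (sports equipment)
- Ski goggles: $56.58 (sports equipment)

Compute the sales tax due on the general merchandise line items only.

$0.94

Canvas tote bag $19.70: general merchandise → 3% → $0.591
LED flashlight $11.49: general merchandise → 3% → $0.3447
Tax on general merchandise: unrounded sum = $0.9357 → $0.94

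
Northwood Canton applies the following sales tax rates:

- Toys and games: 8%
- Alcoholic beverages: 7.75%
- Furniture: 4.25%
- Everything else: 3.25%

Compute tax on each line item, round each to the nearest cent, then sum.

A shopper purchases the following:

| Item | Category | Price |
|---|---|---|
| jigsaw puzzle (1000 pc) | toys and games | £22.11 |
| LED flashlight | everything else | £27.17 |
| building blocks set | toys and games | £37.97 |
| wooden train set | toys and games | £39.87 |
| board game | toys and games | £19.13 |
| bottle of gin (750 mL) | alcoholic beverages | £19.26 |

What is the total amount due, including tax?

Jigsaw puzzle (1000 pc) £22.11: toys and games → 8% → £1.77
LED flashlight £27.17: everything else → 3.25% → £0.88
Building blocks set £37.97: toys and games → 8% → £3.04
Wooden train set £39.87: toys and games → 8% → £3.19
Board game £19.13: toys and games → 8% → £1.53
Bottle of gin (750 mL) £19.26: alcoholic beverages → 7.75% → £1.49
Subtotal = £165.51; tax = £11.90; total due = £177.41

£177.41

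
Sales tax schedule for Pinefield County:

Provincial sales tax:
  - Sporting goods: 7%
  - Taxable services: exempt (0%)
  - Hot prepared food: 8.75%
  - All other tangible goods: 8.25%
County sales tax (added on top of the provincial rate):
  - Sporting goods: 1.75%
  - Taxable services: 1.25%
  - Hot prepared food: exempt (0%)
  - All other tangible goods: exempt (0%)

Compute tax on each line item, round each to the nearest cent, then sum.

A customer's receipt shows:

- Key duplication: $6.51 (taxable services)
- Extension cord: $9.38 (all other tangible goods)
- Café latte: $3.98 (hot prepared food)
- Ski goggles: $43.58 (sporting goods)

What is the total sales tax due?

$5.01

Key duplication $6.51: taxable services → 0% + 1.25% county = 1.25% → $0.08
Extension cord $9.38: all other tangible goods → 8.25% + 0% county = 8.25% → $0.77
Café latte $3.98: hot prepared food → 8.75% + 0% county = 8.75% → $0.35
Ski goggles $43.58: sporting goods → 7% + 1.75% county = 8.75% → $3.81
Total tax = $0.08 + $0.77 + $0.35 + $3.81 = $5.01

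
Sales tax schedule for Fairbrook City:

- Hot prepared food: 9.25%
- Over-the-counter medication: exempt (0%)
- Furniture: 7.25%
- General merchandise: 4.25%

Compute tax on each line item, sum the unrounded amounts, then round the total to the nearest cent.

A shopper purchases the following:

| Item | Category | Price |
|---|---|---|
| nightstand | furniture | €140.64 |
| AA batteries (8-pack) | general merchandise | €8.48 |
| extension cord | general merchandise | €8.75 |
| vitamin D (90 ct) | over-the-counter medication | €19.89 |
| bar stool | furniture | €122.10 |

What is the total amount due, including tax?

Nightstand €140.64: furniture → 7.25% → €10.1964
AA batteries (8-pack) €8.48: general merchandise → 4.25% → €0.3604
Extension cord €8.75: general merchandise → 4.25% → €0.371875
Vitamin D (90 ct) €19.89: over-the-counter medication → 0% → €0.00
Bar stool €122.10: furniture → 7.25% → €8.85225
Subtotal = €299.86; unrounded tax = €19.780925 → €19.78; total due = €319.64

€319.64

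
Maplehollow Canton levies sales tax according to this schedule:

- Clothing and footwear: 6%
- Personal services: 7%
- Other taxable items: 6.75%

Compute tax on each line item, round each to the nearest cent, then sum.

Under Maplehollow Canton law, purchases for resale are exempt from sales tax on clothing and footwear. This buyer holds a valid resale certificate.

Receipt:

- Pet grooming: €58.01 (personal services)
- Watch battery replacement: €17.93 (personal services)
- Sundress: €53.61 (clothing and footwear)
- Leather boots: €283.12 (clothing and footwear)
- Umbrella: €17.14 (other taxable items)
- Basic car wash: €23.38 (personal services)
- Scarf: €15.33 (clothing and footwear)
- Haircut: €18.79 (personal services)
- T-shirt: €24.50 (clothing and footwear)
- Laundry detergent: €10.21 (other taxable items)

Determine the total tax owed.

Pet grooming €58.01: personal services → 7% → €4.06
Watch battery replacement €17.93: personal services → 7% → €1.26
Sundress €53.61: clothing and footwear, buyer-exempt → 0% → €0.00
Leather boots €283.12: clothing and footwear, buyer-exempt → 0% → €0.00
Umbrella €17.14: other taxable items → 6.75% → €1.16
Basic car wash €23.38: personal services → 7% → €1.64
Scarf €15.33: clothing and footwear, buyer-exempt → 0% → €0.00
Haircut €18.79: personal services → 7% → €1.32
T-shirt €24.50: clothing and footwear, buyer-exempt → 0% → €0.00
Laundry detergent €10.21: other taxable items → 6.75% → €0.69
Total tax = €4.06 + €1.26 + €1.16 + €1.64 + €1.32 + €0.69 = €10.13

€10.13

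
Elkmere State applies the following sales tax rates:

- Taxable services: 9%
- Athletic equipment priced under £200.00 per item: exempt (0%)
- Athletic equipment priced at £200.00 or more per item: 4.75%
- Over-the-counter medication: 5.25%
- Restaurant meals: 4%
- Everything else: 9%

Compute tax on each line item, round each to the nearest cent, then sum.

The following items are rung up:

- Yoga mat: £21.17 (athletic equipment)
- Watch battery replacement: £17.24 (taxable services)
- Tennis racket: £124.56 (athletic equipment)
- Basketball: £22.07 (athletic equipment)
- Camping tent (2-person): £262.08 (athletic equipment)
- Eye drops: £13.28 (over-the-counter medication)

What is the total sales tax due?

£14.70

Yoga mat £21.17: athletic equipment, under £200.00 → 0% → £0.00
Watch battery replacement £17.24: taxable services → 9% → £1.55
Tennis racket £124.56: athletic equipment, under £200.00 → 0% → £0.00
Basketball £22.07: athletic equipment, under £200.00 → 0% → £0.00
Camping tent (2-person) £262.08: athletic equipment, £200.00 or more → 4.75% → £12.45
Eye drops £13.28: over-the-counter medication → 5.25% → £0.70
Total tax = £1.55 + £12.45 + £0.70 = £14.70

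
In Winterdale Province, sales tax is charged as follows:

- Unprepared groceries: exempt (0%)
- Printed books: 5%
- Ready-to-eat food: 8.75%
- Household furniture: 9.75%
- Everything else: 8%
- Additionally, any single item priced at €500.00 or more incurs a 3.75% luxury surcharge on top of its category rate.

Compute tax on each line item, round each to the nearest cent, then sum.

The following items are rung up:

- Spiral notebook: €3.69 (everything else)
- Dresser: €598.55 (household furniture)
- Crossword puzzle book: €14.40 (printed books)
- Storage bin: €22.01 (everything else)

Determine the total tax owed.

Spiral notebook €3.69: everything else → 8% → €0.30
Dresser €598.55: household furniture → 9.75% + 3.75% surcharge = 13.5% → €80.80
Crossword puzzle book €14.40: printed books → 5% → €0.72
Storage bin €22.01: everything else → 8% → €1.76
Total tax = €0.30 + €80.80 + €0.72 + €1.76 = €83.58

€83.58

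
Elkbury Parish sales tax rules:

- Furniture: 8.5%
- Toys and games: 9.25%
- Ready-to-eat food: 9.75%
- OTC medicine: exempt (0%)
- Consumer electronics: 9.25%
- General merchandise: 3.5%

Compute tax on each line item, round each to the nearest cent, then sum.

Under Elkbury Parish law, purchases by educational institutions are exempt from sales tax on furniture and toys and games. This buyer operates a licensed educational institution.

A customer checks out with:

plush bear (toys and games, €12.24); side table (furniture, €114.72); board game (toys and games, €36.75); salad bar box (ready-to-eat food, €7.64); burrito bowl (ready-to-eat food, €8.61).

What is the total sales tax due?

Plush bear €12.24: toys and games, buyer-exempt → 0% → €0.00
Side table €114.72: furniture, buyer-exempt → 0% → €0.00
Board game €36.75: toys and games, buyer-exempt → 0% → €0.00
Salad bar box €7.64: ready-to-eat food → 9.75% → €0.74
Burrito bowl €8.61: ready-to-eat food → 9.75% → €0.84
Total tax = €0.74 + €0.84 = €1.58

€1.58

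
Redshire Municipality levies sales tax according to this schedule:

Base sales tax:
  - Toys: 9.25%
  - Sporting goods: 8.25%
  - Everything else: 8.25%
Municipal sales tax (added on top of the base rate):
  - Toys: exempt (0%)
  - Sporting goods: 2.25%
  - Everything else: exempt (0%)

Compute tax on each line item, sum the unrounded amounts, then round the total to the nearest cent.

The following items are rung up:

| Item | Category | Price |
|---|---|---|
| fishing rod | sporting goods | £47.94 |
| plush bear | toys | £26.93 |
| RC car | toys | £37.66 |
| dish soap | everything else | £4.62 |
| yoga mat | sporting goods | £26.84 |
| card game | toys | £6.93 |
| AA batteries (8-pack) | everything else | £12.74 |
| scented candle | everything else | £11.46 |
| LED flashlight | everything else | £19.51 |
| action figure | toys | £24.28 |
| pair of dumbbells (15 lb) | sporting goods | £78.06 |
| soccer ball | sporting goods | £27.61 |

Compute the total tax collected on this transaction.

Fishing rod £47.94: sporting goods → 8.25% + 2.25% municipal = 10.5% → £5.0337
Plush bear £26.93: toys → 9.25% + 0% municipal = 9.25% → £2.491025
RC car £37.66: toys → 9.25% + 0% municipal = 9.25% → £3.48355
Dish soap £4.62: everything else → 8.25% + 0% municipal = 8.25% → £0.38115
Yoga mat £26.84: sporting goods → 8.25% + 2.25% municipal = 10.5% → £2.8182
Card game £6.93: toys → 9.25% + 0% municipal = 9.25% → £0.641025
AA batteries (8-pack) £12.74: everything else → 8.25% + 0% municipal = 8.25% → £1.05105
Scented candle £11.46: everything else → 8.25% + 0% municipal = 8.25% → £0.94545
LED flashlight £19.51: everything else → 8.25% + 0% municipal = 8.25% → £1.609575
Action figure £24.28: toys → 9.25% + 0% municipal = 9.25% → £2.2459
Pair of dumbbells (15 lb) £78.06: sporting goods → 8.25% + 2.25% municipal = 10.5% → £8.1963
Soccer ball £27.61: sporting goods → 8.25% + 2.25% municipal = 10.5% → £2.89905
Unrounded tax sum = £31.795975 → £31.80

£31.80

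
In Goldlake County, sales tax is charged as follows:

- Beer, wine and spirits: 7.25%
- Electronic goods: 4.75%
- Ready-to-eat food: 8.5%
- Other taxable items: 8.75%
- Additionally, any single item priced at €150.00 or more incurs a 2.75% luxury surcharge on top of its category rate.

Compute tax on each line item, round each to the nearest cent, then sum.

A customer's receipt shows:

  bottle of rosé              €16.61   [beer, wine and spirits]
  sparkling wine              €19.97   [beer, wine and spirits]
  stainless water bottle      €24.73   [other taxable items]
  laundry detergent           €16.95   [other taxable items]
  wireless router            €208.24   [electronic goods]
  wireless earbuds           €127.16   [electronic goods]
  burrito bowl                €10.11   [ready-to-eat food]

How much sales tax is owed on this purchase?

Bottle of rosé €16.61: beer, wine and spirits → 7.25% → €1.20
Sparkling wine €19.97: beer, wine and spirits → 7.25% → €1.45
Stainless water bottle €24.73: other taxable items → 8.75% → €2.16
Laundry detergent €16.95: other taxable items → 8.75% → €1.48
Wireless router €208.24: electronic goods → 4.75% + 2.75% surcharge = 7.5% → €15.62
Wireless earbuds €127.16: electronic goods → 4.75% → €6.04
Burrito bowl €10.11: ready-to-eat food → 8.5% → €0.86
Total tax = €1.20 + €1.45 + €2.16 + €1.48 + €15.62 + €6.04 + €0.86 = €28.81

€28.81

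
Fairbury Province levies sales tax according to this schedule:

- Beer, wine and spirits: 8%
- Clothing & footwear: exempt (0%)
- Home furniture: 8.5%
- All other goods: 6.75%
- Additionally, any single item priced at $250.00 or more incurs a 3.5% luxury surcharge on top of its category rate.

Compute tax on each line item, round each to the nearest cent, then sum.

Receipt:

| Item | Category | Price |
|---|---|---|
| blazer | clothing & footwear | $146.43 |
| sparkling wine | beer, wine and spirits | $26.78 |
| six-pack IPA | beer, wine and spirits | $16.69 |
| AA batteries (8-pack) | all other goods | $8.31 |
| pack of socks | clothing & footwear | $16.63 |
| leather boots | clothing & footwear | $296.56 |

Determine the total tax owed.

Blazer $146.43: clothing & footwear → 0% → $0.00
Sparkling wine $26.78: beer, wine and spirits → 8% → $2.14
Six-pack IPA $16.69: beer, wine and spirits → 8% → $1.34
AA batteries (8-pack) $8.31: all other goods → 6.75% → $0.56
Pack of socks $16.63: clothing & footwear → 0% → $0.00
Leather boots $296.56: clothing & footwear → 0% + 3.5% surcharge = 3.5% → $10.38
Total tax = $2.14 + $1.34 + $0.56 + $10.38 = $14.42

$14.42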